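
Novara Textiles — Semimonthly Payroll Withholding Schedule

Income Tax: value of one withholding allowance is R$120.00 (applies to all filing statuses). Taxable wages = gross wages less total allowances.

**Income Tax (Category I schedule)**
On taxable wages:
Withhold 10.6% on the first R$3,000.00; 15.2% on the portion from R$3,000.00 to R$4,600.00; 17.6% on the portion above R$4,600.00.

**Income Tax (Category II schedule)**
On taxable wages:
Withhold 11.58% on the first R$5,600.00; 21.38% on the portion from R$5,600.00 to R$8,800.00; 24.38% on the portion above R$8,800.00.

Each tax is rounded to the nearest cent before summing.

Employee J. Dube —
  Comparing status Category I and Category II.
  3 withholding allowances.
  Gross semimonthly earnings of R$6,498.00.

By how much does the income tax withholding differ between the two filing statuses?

R$68.39

Income Tax (Category I): taxable = R$6,498.00 − 3×R$120.00 = R$6,138.00
  R$561.20 + 17.6% × (R$6,138.00 − R$4,600.00) = R$561.20 + 17.6% × R$1,538.00 = R$831.89
Income Tax (Category II): taxable = R$6,498.00 − 3×R$120.00 = R$6,138.00
  R$648.48 + 21.38% × (R$6,138.00 − R$5,600.00) = R$648.48 + 21.38% × R$538.00 = R$763.50
Difference: |R$831.89 − R$763.50| = R$68.39 (higher under Category I)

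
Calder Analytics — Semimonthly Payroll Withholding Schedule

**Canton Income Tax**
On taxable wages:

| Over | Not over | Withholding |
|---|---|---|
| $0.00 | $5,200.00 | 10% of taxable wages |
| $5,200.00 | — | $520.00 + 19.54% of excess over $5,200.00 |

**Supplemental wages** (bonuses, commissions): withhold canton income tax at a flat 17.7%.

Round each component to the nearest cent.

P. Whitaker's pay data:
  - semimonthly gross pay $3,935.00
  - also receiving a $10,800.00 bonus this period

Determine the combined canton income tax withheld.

Canton Income Tax: taxable = $3,935.00
  10% × $3,935.00 = $393.50
Supplemental (17.7% flat on bonus): 17.7% × $10,800.00 = $1,911.60
Total canton income tax: $393.50 + $1,911.60 = $2,305.10

$2,305.10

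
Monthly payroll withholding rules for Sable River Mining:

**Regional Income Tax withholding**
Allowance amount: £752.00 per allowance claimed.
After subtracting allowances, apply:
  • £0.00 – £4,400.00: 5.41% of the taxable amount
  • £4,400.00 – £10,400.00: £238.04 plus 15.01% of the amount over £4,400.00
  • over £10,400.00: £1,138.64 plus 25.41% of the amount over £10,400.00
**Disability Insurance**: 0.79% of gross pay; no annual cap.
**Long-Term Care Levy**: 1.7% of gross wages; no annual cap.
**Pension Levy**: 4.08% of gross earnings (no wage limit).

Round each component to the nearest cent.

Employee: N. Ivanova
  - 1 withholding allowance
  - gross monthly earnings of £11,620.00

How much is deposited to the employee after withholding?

£9,599.00

Regional Income Tax: taxable = £11,620.00 − 1×£752.00 = £10,868.00
  £1,138.64 + 25.41% × (£10,868.00 − £10,400.00) = £1,138.64 + 25.41% × £468.00 = £1,257.56
Disability Insurance: 0.79% × £11,620.00 = £91.80
Long-Term Care Levy: 1.7% × £11,620.00 = £197.54
Pension Levy: 4.08% × £11,620.00 = £474.10
Total withheld: £1,257.56 + £91.80 + £197.54 + £474.10 = £2,021.00
Net pay: £11,620.00 − £2,021.00 = £9,599.00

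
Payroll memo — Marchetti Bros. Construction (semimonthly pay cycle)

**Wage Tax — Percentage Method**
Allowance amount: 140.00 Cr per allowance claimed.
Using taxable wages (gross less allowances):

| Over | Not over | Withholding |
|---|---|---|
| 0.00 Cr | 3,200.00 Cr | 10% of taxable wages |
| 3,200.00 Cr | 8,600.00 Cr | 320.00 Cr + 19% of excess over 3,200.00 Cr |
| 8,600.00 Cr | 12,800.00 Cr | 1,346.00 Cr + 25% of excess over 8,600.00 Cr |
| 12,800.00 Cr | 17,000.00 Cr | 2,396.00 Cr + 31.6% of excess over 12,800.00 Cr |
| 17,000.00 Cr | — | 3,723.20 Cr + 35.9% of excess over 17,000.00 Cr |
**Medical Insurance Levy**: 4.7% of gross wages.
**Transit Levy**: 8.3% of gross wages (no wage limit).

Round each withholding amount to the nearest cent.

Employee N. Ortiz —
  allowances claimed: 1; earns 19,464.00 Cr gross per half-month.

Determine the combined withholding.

7,087.84 Cr

Wage Tax: taxable = 19,464.00 Cr − 1×140.00 Cr = 19,324.00 Cr
  3,723.20 Cr + 35.9% × (19,324.00 Cr − 17,000.00 Cr) = 3,723.20 Cr + 35.9% × 2,324.00 Cr = 4,557.52 Cr
Medical Insurance Levy: 4.7% × 19,464.00 Cr = 914.81 Cr
Transit Levy: 8.3% × 19,464.00 Cr = 1,615.51 Cr
Total: 4,557.52 Cr + 914.81 Cr + 1,615.51 Cr = 7,087.84 Cr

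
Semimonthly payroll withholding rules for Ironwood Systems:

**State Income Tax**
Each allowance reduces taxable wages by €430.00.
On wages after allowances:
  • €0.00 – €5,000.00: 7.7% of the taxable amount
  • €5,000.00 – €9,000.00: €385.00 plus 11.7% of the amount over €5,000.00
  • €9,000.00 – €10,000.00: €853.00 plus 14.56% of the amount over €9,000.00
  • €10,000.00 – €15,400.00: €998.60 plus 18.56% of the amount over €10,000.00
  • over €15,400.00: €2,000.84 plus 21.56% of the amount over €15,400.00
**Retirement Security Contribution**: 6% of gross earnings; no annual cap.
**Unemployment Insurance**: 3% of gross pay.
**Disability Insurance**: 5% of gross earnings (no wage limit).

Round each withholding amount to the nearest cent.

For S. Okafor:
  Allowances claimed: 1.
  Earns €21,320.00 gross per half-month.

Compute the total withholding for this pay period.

€6,169.28

State Income Tax: taxable = €21,320.00 − 1×€430.00 = €20,890.00
  €2,000.84 + 21.56% × (€20,890.00 − €15,400.00) = €2,000.84 + 21.56% × €5,490.00 = €3,184.48
Retirement Security Contribution: 6% × €21,320.00 = €1,279.20
Unemployment Insurance: 3% × €21,320.00 = €639.60
Disability Insurance: 5% × €21,320.00 = €1,066.00
Total: €3,184.48 + €1,279.20 + €639.60 + €1,066.00 = €6,169.28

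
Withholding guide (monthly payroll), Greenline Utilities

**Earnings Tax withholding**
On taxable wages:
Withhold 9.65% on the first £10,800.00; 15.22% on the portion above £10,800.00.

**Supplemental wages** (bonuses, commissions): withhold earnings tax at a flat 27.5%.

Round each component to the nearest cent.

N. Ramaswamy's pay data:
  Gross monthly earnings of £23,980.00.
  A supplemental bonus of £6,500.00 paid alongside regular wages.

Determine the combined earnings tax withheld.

£4,835.70

Earnings Tax: taxable = £23,980.00
  £1,042.20 + 15.22% × (£23,980.00 − £10,800.00) = £1,042.20 + 15.22% × £13,180.00 = £3,048.20
Supplemental (27.5% flat on bonus): 27.5% × £6,500.00 = £1,787.50
Total earnings tax: £3,048.20 + £1,787.50 = £4,835.70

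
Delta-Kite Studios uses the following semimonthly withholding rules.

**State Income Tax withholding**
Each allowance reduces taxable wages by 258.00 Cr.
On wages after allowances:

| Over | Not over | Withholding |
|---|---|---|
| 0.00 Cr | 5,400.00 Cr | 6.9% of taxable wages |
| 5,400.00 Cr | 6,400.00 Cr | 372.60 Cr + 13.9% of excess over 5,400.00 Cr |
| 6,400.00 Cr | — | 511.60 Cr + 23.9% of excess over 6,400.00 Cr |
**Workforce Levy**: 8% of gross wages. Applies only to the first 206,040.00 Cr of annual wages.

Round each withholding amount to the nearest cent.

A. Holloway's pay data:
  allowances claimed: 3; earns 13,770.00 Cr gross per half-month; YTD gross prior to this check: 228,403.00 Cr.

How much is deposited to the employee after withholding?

11,681.96 Cr

State Income Tax: taxable = 13,770.00 Cr − 3×258.00 Cr = 12,996.00 Cr
  511.60 Cr + 23.9% × (12,996.00 Cr − 6,400.00 Cr) = 511.60 Cr + 23.9% × 6,596.00 Cr = 2,088.04 Cr
Workforce Levy: YTD 228,403.00 Cr ≥ cap 206,040.00 Cr → 0.00 Cr
Total withheld: 2,088.04 Cr + 0.00 Cr = 2,088.04 Cr
Net pay: 13,770.00 Cr − 2,088.04 Cr = 11,681.96 Cr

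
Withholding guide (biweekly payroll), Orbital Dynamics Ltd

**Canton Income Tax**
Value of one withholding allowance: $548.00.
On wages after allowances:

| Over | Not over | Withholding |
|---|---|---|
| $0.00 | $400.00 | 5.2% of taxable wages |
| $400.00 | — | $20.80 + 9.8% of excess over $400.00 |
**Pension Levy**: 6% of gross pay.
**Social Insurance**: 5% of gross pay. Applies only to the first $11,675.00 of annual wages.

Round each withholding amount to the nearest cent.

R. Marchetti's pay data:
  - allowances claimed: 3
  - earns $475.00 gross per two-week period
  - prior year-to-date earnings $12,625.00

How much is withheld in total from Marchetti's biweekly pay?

$28.50

Canton Income Tax: taxable = $475.00 − 3×$548.00 = $-1,169.00
  Taxable ≤ 0 → $0.00
Pension Levy: 6% × $475.00 = $28.50
Social Insurance: YTD $12,625.00 ≥ cap $11,675.00 → $0.00
Total: $0.00 + $28.50 + $0.00 = $28.50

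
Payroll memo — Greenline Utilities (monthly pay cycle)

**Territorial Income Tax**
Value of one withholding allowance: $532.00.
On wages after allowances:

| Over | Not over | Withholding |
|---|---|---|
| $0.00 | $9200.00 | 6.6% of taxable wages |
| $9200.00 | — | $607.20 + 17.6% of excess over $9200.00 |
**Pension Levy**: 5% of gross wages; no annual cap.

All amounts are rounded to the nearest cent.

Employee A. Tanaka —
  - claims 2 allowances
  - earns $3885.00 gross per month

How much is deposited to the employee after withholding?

$3504.56

Territorial Income Tax: taxable = $3885.00 − 2×$532.00 = $2821.00
  6.6% × $2821.00 = $186.19
Pension Levy: 5% × $3885.00 = $194.25
Total withheld: $186.19 + $194.25 = $380.44
Net pay: $3885.00 − $380.44 = $3504.56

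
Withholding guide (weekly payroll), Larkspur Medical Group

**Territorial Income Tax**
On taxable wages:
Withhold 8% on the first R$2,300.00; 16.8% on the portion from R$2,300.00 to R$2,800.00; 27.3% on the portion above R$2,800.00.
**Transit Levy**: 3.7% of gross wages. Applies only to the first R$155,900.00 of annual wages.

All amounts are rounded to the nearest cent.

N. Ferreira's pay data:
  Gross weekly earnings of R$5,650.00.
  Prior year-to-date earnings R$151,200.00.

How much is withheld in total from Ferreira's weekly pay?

R$1,219.95

Territorial Income Tax: taxable = R$5,650.00
  R$268.00 + 27.3% × (R$5,650.00 − R$2,800.00) = R$268.00 + 27.3% × R$2,850.00 = R$1,046.05
Transit Levy: cap R$155,900.00 − YTD R$151,200.00 = R$4,700.00 subject; 3.7% × R$4,700.00 = R$173.90
Total: R$1,046.05 + R$173.90 = R$1,219.95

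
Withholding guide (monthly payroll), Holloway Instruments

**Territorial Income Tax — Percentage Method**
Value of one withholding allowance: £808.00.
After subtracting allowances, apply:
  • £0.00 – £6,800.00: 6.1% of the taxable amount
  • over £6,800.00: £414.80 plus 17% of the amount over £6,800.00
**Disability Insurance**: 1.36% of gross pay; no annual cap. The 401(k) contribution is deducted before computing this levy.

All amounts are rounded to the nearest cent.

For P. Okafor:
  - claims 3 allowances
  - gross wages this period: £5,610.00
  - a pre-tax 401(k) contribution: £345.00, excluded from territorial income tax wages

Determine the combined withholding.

Territorial Income Tax: taxable = £5,610.00 − £345.00 − 3×£808.00 = £2,841.00
  6.1% × £2,841.00 = £173.30
Disability Insurance: 1.36% × £5,265.00 = £71.60
Total: £173.30 + £71.60 = £244.90

£244.90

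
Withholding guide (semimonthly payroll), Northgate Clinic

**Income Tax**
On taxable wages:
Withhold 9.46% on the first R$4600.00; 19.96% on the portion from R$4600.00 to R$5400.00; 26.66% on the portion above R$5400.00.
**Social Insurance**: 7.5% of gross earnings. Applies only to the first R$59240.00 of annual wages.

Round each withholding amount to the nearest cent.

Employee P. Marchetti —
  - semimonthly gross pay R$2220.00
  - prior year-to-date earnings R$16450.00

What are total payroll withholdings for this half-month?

Income Tax: taxable = R$2220.00
  9.46% × R$2220.00 = R$210.01
Social Insurance: 7.5% × R$2220.00 = R$166.50
Total: R$210.01 + R$166.50 = R$376.51

R$376.51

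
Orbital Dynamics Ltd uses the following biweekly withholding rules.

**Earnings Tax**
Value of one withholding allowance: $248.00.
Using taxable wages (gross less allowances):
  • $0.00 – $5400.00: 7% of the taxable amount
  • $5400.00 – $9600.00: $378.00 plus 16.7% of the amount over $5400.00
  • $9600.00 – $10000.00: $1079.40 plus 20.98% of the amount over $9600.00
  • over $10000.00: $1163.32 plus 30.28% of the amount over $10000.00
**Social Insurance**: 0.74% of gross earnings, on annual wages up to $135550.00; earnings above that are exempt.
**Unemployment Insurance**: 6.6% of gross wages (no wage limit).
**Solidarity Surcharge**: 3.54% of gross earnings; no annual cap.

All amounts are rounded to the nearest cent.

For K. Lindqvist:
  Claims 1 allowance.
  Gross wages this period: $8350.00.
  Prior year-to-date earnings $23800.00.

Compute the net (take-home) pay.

Earnings Tax: taxable = $8350.00 − 1×$248.00 = $8102.00
  $378.00 + 16.7% × ($8102.00 − $5400.00) = $378.00 + 16.7% × $2702.00 = $829.23
Social Insurance: 0.74% × $8350.00 = $61.79
Unemployment Insurance: 6.6% × $8350.00 = $551.10
Solidarity Surcharge: 3.54% × $8350.00 = $295.59
Total withheld: $829.23 + $61.79 + $551.10 + $295.59 = $1737.71
Net pay: $8350.00 − $1737.71 = $6612.29

$6612.29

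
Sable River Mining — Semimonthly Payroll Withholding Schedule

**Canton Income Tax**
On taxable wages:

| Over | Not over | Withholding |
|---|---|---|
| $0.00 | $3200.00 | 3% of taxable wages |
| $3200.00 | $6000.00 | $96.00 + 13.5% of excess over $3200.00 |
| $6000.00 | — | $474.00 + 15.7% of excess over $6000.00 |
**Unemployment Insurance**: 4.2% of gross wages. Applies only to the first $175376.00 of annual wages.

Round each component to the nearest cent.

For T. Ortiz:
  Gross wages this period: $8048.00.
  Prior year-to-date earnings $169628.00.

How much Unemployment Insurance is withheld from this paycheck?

Unemployment Insurance: cap $175376.00 − YTD $169628.00 = $5748.00 subject; 4.2% × $5748.00 = $241.42

$241.42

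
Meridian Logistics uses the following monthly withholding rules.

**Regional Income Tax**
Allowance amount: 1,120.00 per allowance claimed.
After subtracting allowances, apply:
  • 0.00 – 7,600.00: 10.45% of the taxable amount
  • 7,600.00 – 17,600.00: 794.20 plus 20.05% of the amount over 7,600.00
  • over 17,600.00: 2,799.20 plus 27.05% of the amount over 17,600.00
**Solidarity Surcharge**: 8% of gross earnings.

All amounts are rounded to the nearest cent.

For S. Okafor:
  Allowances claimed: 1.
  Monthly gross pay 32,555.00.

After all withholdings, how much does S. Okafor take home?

23,409.03

Regional Income Tax: taxable = 32,555.00 − 1×1,120.00 = 31,435.00
  2,799.20 + 27.05% × (31,435.00 − 17,600.00) = 2,799.20 + 27.05% × 13,835.00 = 6,541.57
Solidarity Surcharge: 8% × 32,555.00 = 2,604.40
Total withheld: 6,541.57 + 2,604.40 = 9,145.97
Net pay: 32,555.00 − 9,145.97 = 23,409.03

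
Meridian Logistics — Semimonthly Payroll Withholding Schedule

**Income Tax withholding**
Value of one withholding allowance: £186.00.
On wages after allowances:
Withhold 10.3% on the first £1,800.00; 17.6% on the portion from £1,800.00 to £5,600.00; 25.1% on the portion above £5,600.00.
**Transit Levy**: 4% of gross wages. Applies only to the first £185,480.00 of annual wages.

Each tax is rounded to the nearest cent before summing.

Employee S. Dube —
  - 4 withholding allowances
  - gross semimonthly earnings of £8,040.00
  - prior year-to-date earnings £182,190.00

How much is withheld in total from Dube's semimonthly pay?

Income Tax: taxable = £8,040.00 − 4×£186.00 = £7,296.00
  £854.20 + 25.1% × (£7,296.00 − £5,600.00) = £854.20 + 25.1% × £1,696.00 = £1,279.90
Transit Levy: cap £185,480.00 − YTD £182,190.00 = £3,290.00 subject; 4% × £3,290.00 = £131.60
Total: £1,279.90 + £131.60 = £1,411.50

£1,411.50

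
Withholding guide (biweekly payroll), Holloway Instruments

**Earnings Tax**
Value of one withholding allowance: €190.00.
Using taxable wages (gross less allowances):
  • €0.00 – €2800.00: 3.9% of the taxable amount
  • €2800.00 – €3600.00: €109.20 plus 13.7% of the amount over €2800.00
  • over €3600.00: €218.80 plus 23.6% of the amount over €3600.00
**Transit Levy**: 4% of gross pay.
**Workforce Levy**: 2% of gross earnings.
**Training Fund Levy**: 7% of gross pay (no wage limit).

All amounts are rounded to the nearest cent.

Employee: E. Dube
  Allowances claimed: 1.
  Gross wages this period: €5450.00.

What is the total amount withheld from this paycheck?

€1319.06

Earnings Tax: taxable = €5450.00 − 1×€190.00 = €5260.00
  €218.80 + 23.6% × (€5260.00 − €3600.00) = €218.80 + 23.6% × €1660.00 = €610.56
Transit Levy: 4% × €5450.00 = €218.00
Workforce Levy: 2% × €5450.00 = €109.00
Training Fund Levy: 7% × €5450.00 = €381.50
Total: €610.56 + €218.00 + €109.00 + €381.50 = €1319.06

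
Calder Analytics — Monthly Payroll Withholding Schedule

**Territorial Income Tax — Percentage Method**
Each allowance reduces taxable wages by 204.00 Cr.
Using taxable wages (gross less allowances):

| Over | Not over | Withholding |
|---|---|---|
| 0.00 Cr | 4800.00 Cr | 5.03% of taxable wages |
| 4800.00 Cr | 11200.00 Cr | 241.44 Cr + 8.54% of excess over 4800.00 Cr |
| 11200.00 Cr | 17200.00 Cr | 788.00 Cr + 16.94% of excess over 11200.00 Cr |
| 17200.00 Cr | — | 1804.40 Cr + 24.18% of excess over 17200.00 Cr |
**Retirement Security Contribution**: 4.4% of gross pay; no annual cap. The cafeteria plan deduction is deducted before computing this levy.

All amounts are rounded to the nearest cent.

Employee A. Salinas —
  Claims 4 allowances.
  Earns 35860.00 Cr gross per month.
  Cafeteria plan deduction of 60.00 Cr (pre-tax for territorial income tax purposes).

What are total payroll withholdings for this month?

Territorial Income Tax: taxable = 35860.00 Cr − 60.00 Cr − 4×204.00 Cr = 34984.00 Cr
  1804.40 Cr + 24.18% × (34984.00 Cr − 17200.00 Cr) = 1804.40 Cr + 24.18% × 17784.00 Cr = 6104.57 Cr
Retirement Security Contribution: 4.4% × 35800.00 Cr = 1575.20 Cr
Total: 6104.57 Cr + 1575.20 Cr = 7679.77 Cr

7679.77 Cr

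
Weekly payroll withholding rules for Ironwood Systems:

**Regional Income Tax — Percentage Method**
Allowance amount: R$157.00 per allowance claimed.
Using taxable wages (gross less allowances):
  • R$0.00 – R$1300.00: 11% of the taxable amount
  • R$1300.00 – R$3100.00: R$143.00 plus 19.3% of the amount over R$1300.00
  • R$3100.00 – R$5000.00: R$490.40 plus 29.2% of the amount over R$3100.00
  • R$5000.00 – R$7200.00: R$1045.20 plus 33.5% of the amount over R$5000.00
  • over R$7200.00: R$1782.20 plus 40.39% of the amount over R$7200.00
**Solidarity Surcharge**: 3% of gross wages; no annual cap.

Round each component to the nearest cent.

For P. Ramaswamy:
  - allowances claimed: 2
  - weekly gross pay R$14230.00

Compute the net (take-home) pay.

Regional Income Tax: taxable = R$14230.00 − 2×R$157.00 = R$13916.00
  R$1782.20 + 40.39% × (R$13916.00 − R$7200.00) = R$1782.20 + 40.39% × R$6716.00 = R$4494.79
Solidarity Surcharge: 3% × R$14230.00 = R$426.90
Total withheld: R$4494.79 + R$426.90 = R$4921.69
Net pay: R$14230.00 − R$4921.69 = R$9308.31

R$9308.31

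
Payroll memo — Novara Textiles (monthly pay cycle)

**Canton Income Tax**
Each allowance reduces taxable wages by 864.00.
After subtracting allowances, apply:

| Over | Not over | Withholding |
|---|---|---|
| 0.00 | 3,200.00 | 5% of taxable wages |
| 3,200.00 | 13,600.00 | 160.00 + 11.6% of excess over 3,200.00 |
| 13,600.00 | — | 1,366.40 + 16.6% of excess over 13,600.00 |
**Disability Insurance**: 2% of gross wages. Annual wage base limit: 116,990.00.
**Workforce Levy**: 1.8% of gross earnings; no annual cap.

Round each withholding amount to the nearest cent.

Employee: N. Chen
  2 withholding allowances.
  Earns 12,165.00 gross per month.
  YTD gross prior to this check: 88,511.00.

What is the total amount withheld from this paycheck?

Canton Income Tax: taxable = 12,165.00 − 2×864.00 = 10,437.00
  160.00 + 11.6% × (10,437.00 − 3,200.00) = 160.00 + 11.6% × 7,237.00 = 999.49
Disability Insurance: 2% × 12,165.00 = 243.30
Workforce Levy: 1.8% × 12,165.00 = 218.97
Total: 999.49 + 243.30 + 218.97 = 1,461.76

1,461.76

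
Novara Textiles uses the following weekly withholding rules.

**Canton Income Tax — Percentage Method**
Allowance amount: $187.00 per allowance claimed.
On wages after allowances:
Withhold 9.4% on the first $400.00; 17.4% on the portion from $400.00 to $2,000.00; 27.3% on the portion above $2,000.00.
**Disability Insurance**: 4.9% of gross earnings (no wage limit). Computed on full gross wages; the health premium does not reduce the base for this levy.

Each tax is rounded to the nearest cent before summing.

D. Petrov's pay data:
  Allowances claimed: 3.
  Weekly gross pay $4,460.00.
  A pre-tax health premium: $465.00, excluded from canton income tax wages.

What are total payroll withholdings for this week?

Canton Income Tax: taxable = $4,460.00 − $465.00 − 3×$187.00 = $3,434.00
  $316.00 + 27.3% × ($3,434.00 − $2,000.00) = $316.00 + 27.3% × $1,434.00 = $707.48
Disability Insurance: 4.9% × $4,460.00 = $218.54
Total: $707.48 + $218.54 = $926.02

$926.02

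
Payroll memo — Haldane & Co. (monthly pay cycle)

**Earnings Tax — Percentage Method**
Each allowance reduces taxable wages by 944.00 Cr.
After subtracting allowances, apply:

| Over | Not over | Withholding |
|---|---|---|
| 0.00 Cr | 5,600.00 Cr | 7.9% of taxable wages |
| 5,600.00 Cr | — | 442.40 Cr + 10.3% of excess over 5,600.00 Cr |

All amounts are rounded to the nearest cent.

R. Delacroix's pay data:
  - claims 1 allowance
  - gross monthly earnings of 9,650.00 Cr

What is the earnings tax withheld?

762.32 Cr

Earnings Tax: taxable = 9,650.00 Cr − 1×944.00 Cr = 8,706.00 Cr
  442.40 Cr + 10.3% × (8,706.00 Cr − 5,600.00 Cr) = 442.40 Cr + 10.3% × 3,106.00 Cr = 762.32 Cr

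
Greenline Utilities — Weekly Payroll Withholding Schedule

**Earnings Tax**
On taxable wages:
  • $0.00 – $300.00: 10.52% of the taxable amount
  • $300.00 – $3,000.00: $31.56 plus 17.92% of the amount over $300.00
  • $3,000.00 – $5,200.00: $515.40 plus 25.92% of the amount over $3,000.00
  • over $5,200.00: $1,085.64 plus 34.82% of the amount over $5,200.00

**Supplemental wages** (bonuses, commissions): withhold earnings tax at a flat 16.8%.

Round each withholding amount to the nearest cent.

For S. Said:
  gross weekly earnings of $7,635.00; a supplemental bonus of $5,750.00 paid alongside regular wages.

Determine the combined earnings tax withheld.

Earnings Tax: taxable = $7,635.00
  $1,085.64 + 34.82% × ($7,635.00 − $5,200.00) = $1,085.64 + 34.82% × $2,435.00 = $1,933.51
Supplemental (16.8% flat on bonus): 16.8% × $5,750.00 = $966.00
Total earnings tax: $1,933.51 + $966.00 = $2,899.51

$2,899.51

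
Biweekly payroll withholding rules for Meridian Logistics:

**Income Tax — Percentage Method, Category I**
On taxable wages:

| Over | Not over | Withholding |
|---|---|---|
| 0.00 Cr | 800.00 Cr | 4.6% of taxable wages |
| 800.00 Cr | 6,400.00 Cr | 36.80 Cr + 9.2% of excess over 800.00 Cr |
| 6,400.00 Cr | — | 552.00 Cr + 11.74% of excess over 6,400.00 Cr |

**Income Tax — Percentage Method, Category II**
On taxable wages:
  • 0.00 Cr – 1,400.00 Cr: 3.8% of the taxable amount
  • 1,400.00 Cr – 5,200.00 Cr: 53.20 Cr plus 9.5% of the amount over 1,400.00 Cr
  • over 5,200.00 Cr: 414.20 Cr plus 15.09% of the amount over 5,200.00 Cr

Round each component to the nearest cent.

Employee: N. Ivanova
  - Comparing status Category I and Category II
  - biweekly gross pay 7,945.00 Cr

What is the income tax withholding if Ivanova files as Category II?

Income Tax (Category II): taxable = 7,945.00 Cr
  414.20 Cr + 15.09% × (7,945.00 Cr − 5,200.00 Cr) = 414.20 Cr + 15.09% × 2,745.00 Cr = 828.42 Cr

828.42 Cr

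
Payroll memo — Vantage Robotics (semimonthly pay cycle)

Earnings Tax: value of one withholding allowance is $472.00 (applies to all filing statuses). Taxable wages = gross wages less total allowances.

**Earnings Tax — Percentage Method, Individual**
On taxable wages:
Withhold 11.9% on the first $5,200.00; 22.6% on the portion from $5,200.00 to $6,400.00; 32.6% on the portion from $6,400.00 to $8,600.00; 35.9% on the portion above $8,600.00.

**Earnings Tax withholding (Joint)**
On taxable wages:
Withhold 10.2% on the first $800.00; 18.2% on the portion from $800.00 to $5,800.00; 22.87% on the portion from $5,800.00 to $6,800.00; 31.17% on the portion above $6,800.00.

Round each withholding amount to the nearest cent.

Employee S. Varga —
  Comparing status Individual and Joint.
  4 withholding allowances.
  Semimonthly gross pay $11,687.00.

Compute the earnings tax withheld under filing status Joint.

$2,155.09

Earnings Tax (Joint): taxable = $11,687.00 − 4×$472.00 = $9,799.00
  $1,220.30 + 31.17% × ($9,799.00 − $6,800.00) = $1,220.30 + 31.17% × $2,999.00 = $2,155.09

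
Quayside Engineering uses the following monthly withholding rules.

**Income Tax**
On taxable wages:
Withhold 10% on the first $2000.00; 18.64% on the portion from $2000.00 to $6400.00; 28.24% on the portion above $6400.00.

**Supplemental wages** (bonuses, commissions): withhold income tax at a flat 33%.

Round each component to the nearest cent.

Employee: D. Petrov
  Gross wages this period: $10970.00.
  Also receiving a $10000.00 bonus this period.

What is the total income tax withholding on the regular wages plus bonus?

Income Tax: taxable = $10970.00
  $1020.16 + 28.24% × ($10970.00 − $6400.00) = $1020.16 + 28.24% × $4570.00 = $2310.73
Supplemental (33% flat on bonus): 33% × $10000.00 = $3300.00
Total income tax: $2310.73 + $3300.00 = $5610.73

$5610.73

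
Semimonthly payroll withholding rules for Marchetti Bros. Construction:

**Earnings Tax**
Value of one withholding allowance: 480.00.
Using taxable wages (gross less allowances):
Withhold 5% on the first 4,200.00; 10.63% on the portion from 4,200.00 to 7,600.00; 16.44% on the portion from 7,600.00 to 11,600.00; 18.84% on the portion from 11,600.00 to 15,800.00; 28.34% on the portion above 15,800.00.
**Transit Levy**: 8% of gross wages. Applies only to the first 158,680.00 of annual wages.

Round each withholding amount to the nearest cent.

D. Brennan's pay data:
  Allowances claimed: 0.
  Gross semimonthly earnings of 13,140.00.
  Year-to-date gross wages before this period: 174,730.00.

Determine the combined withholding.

Earnings Tax: taxable = 13,140.00
  1,229.02 + 18.84% × (13,140.00 − 11,600.00) = 1,229.02 + 18.84% × 1,540.00 = 1,519.16
Transit Levy: YTD 174,730.00 ≥ cap 158,680.00 → 0.00
Total: 1,519.16 + 0.00 = 1,519.16

1,519.16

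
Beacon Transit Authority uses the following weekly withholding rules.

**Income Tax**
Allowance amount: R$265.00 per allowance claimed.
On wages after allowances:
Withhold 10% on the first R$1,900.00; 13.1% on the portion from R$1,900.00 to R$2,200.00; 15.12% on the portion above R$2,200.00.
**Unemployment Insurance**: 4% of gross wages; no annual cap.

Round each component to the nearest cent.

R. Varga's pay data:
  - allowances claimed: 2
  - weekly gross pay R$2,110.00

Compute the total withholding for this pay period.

R$242.40

Income Tax: taxable = R$2,110.00 − 2×R$265.00 = R$1,580.00
  10% × R$1,580.00 = R$158.00
Unemployment Insurance: 4% × R$2,110.00 = R$84.40
Total: R$158.00 + R$84.40 = R$242.40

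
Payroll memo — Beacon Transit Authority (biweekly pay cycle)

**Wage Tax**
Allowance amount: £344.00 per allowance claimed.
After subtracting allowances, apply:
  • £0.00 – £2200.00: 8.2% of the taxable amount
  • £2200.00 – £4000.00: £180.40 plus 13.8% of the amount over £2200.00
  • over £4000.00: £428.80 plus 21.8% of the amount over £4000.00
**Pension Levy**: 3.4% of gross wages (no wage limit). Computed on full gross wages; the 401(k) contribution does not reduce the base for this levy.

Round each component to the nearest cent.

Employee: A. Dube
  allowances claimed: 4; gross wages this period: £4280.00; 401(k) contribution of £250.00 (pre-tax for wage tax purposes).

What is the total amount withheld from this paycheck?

Wage Tax: taxable = £4280.00 − £250.00 − 4×£344.00 = £2654.00
  £180.40 + 13.8% × (£2654.00 − £2200.00) = £180.40 + 13.8% × £454.00 = £243.05
Pension Levy: 3.4% × £4280.00 = £145.52
Total: £243.05 + £145.52 = £388.57

£388.57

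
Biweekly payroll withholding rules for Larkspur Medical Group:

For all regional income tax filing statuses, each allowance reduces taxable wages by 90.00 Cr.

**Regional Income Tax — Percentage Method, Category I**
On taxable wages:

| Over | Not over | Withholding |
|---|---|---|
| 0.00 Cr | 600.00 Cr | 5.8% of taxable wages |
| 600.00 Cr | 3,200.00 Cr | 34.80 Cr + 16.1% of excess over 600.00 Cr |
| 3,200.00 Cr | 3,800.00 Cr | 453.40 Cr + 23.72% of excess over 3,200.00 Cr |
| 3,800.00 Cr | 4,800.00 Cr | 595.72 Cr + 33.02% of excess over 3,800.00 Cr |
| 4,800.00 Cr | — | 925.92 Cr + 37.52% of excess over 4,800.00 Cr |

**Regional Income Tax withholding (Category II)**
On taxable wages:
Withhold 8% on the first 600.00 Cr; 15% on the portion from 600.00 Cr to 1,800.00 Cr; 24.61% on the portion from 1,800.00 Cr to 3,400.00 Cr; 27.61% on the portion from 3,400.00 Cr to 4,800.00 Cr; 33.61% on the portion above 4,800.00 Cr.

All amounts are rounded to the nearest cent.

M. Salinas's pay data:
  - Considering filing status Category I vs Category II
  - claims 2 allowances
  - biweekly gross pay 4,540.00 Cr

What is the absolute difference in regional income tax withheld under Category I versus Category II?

106.19 Cr

Regional Income Tax (Category I): taxable = 4,540.00 Cr − 2×90.00 Cr = 4,360.00 Cr
  595.72 Cr + 33.02% × (4,360.00 Cr − 3,800.00 Cr) = 595.72 Cr + 33.02% × 560.00 Cr = 780.63 Cr
Regional Income Tax (Category II): taxable = 4,540.00 Cr − 2×90.00 Cr = 4,360.00 Cr
  621.76 Cr + 27.61% × (4,360.00 Cr − 3,400.00 Cr) = 621.76 Cr + 27.61% × 960.00 Cr = 886.82 Cr
Difference: |780.63 Cr − 886.82 Cr| = 106.19 Cr (higher under Category II)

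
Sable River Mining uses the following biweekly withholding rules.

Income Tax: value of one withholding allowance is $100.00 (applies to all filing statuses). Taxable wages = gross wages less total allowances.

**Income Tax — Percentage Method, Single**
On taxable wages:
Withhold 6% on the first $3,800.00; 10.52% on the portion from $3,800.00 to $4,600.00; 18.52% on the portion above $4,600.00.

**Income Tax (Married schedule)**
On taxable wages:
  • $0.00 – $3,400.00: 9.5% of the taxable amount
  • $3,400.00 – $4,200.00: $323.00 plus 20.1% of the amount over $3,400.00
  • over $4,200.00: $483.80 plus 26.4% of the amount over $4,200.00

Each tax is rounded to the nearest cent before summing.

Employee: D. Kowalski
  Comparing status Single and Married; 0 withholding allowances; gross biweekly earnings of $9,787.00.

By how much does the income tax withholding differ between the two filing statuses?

$685.98

Income Tax (Single): taxable = $9,787.00
  $312.16 + 18.52% × ($9,787.00 − $4,600.00) = $312.16 + 18.52% × $5,187.00 = $1,272.79
Income Tax (Married): taxable = $9,787.00
  $483.80 + 26.4% × ($9,787.00 − $4,200.00) = $483.80 + 26.4% × $5,587.00 = $1,958.77
Difference: |$1,272.79 − $1,958.77| = $685.98 (higher under Married)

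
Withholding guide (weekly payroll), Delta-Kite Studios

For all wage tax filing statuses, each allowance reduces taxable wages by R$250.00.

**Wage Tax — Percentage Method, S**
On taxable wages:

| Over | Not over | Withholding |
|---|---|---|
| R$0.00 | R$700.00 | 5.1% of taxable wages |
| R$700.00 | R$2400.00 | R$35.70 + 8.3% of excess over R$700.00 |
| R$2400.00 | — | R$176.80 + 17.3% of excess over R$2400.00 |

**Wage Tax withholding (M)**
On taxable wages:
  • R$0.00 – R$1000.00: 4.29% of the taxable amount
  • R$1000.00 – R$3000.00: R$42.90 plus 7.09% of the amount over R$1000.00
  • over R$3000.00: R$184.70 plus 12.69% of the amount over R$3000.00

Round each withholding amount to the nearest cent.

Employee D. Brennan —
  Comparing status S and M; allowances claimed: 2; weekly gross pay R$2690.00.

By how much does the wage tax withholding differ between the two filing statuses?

R$32.10

Wage Tax (S): taxable = R$2690.00 − 2×R$250.00 = R$2190.00
  R$35.70 + 8.3% × (R$2190.00 − R$700.00) = R$35.70 + 8.3% × R$1490.00 = R$159.37
Wage Tax (M): taxable = R$2690.00 − 2×R$250.00 = R$2190.00
  R$42.90 + 7.09% × (R$2190.00 − R$1000.00) = R$42.90 + 7.09% × R$1190.00 = R$127.27
Difference: |R$159.37 − R$127.27| = R$32.10 (higher under S)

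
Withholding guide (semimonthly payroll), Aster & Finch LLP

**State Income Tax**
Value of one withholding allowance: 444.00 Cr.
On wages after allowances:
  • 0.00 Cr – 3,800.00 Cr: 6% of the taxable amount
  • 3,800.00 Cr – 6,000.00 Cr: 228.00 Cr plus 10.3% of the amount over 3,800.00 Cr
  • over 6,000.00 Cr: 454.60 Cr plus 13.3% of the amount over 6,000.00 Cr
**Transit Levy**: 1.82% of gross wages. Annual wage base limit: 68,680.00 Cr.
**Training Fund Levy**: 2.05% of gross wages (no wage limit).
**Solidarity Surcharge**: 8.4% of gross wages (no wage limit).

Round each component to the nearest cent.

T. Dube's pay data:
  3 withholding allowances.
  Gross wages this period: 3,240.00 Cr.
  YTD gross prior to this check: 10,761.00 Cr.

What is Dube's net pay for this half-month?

2,727.97 Cr

State Income Tax: taxable = 3,240.00 Cr − 3×444.00 Cr = 1,908.00 Cr
  6% × 1,908.00 Cr = 114.48 Cr
Transit Levy: 1.82% × 3,240.00 Cr = 58.97 Cr
Training Fund Levy: 2.05% × 3,240.00 Cr = 66.42 Cr
Solidarity Surcharge: 8.4% × 3,240.00 Cr = 272.16 Cr
Total withheld: 114.48 Cr + 58.97 Cr + 66.42 Cr + 272.16 Cr = 512.03 Cr
Net pay: 3,240.00 Cr − 512.03 Cr = 2,727.97 Cr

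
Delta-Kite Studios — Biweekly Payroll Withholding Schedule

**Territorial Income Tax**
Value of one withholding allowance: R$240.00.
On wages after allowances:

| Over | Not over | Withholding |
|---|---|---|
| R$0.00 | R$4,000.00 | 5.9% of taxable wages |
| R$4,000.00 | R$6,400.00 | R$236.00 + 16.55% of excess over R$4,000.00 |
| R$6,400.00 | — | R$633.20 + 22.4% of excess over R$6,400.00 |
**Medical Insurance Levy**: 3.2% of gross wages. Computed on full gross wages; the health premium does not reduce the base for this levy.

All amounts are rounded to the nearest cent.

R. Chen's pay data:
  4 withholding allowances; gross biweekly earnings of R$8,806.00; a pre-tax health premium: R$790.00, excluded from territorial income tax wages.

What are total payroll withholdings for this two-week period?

Territorial Income Tax: taxable = R$8,806.00 − R$790.00 − 4×R$240.00 = R$7,056.00
  R$633.20 + 22.4% × (R$7,056.00 − R$6,400.00) = R$633.20 + 22.4% × R$656.00 = R$780.14
Medical Insurance Levy: 3.2% × R$8,806.00 = R$281.79
Total: R$780.14 + R$281.79 = R$1,061.93

R$1,061.93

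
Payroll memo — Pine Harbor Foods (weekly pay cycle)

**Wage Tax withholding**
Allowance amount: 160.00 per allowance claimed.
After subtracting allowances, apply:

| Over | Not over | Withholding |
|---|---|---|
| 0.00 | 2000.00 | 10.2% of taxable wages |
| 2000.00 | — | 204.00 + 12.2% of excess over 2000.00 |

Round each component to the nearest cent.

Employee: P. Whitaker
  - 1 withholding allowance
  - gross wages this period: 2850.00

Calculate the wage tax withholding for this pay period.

288.18

Wage Tax: taxable = 2850.00 − 1×160.00 = 2690.00
  204.00 + 12.2% × (2690.00 − 2000.00) = 204.00 + 12.2% × 690.00 = 288.18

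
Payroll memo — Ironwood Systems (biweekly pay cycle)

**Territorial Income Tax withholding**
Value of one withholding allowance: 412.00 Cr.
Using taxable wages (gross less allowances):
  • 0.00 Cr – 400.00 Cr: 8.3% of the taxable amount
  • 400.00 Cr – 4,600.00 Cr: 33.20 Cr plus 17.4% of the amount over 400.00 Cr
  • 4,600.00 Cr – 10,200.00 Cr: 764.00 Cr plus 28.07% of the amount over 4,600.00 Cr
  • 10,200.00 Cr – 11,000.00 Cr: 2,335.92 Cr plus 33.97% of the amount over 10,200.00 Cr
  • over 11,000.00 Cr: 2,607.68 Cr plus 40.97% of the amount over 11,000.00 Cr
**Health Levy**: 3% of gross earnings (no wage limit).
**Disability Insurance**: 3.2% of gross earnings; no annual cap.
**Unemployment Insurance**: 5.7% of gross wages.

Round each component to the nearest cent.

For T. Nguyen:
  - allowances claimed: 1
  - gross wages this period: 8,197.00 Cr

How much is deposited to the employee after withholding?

5,563.53 Cr

Territorial Income Tax: taxable = 8,197.00 Cr − 1×412.00 Cr = 7,785.00 Cr
  764.00 Cr + 28.07% × (7,785.00 Cr − 4,600.00 Cr) = 764.00 Cr + 28.07% × 3,185.00 Cr = 1,658.03 Cr
Health Levy: 3% × 8,197.00 Cr = 245.91 Cr
Disability Insurance: 3.2% × 8,197.00 Cr = 262.30 Cr
Unemployment Insurance: 5.7% × 8,197.00 Cr = 467.23 Cr
Total withheld: 1,658.03 Cr + 245.91 Cr + 262.30 Cr + 467.23 Cr = 2,633.47 Cr
Net pay: 8,197.00 Cr − 2,633.47 Cr = 5,563.53 Cr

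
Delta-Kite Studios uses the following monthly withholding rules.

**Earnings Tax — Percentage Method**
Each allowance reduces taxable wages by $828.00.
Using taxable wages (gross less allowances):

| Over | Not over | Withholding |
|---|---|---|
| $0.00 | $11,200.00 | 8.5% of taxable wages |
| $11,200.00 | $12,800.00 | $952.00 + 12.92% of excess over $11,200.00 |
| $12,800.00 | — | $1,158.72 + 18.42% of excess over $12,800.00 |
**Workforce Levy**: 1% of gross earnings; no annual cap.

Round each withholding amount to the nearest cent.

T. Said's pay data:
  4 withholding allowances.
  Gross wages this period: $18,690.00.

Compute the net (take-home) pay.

Earnings Tax: taxable = $18,690.00 − 4×$828.00 = $15,378.00
  $1,158.72 + 18.42% × ($15,378.00 − $12,800.00) = $1,158.72 + 18.42% × $2,578.00 = $1,633.59
Workforce Levy: 1% × $18,690.00 = $186.90
Total withheld: $1,633.59 + $186.90 = $1,820.49
Net pay: $18,690.00 − $1,820.49 = $16,869.51

$16,869.51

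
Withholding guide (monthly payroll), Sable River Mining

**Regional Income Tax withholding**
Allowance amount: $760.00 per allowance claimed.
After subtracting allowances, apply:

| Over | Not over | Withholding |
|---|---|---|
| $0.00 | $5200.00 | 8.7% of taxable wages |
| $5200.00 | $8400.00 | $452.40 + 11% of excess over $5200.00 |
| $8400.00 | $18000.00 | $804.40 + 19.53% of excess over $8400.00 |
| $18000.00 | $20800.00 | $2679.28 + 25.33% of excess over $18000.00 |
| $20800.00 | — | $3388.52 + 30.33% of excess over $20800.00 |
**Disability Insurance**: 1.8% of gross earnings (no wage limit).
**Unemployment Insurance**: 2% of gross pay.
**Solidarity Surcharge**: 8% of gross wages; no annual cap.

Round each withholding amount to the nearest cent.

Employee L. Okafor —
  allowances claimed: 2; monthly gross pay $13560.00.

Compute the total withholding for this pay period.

Regional Income Tax: taxable = $13560.00 − 2×$760.00 = $12040.00
  $804.40 + 19.53% × ($12040.00 − $8400.00) = $804.40 + 19.53% × $3640.00 = $1515.29
Disability Insurance: 1.8% × $13560.00 = $244.08
Unemployment Insurance: 2% × $13560.00 = $271.20
Solidarity Surcharge: 8% × $13560.00 = $1084.80
Total: $1515.29 + $244.08 + $271.20 + $1084.80 = $3115.37

$3115.37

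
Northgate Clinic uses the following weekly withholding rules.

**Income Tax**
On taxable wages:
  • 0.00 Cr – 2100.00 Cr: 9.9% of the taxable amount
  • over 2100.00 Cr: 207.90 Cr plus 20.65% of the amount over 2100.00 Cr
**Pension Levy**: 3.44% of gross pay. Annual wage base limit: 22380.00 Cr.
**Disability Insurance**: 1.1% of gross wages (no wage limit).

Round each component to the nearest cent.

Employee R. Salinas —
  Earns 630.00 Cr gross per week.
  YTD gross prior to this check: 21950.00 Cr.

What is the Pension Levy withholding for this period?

Pension Levy: cap 22380.00 Cr − YTD 21950.00 Cr = 430.00 Cr subject; 3.44% × 430.00 Cr = 14.79 Cr

14.79 Cr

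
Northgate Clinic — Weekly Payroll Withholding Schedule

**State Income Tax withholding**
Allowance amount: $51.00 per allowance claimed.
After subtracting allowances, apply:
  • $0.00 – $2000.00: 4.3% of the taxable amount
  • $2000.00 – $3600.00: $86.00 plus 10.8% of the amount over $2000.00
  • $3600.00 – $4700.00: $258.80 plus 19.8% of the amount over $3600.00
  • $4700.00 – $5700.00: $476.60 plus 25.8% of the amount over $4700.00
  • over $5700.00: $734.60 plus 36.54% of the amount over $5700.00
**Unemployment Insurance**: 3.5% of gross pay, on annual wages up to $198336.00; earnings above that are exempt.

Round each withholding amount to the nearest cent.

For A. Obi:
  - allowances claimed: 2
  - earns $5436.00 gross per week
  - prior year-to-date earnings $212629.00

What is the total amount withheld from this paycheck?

$640.17

State Income Tax: taxable = $5436.00 − 2×$51.00 = $5334.00
  $476.60 + 25.8% × ($5334.00 − $4700.00) = $476.60 + 25.8% × $634.00 = $640.17
Unemployment Insurance: YTD $212629.00 ≥ cap $198336.00 → $0.00
Total: $640.17 + $0.00 = $640.17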